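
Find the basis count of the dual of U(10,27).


The dual of U(r,n) is U(n-r, n) = U(17,27).
Bases of U(17,27) are all (17)-element subsets.
|B(M*)| = (27 choose 17) = 8436285.

8436285


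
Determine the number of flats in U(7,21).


Flats of U(7,21): every subset of size < 7 is a flat, plus E itself.
Count = C(21,0) + C(21,1) + C(21,2) + C(21,3) + C(21,4) + C(21,5) + C(21,6) + 1
     = 1 + 21 + 210 + 1330 + 5985 + 20349 + 54264 + 1
     = 82161.

82161


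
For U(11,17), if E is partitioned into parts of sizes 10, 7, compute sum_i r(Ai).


r(Ai) = min(|Ai|, 11) for each part.
Sum = min(10,11) + min(7,11)
    = 10 + 7
    = 17.

17


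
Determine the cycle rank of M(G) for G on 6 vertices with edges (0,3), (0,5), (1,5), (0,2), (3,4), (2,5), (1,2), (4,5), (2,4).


Cycle rank (nullity) = |E| - r(M) = |E| - (|V| - c).
|E| = 9, |V| = 6, c = 1.
Nullity = 9 - (6 - 1) = 9 - 5 = 4.

4


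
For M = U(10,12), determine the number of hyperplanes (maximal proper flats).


Hyperplanes of U(10,12) are flats of rank 9.
In a uniform matroid, these are exactly the (9)-element subsets.
Count = (12 choose 9) = 220.

220


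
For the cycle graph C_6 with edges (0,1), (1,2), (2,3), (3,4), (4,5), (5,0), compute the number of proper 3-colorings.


P(C_6, k) = (k-1)^6 + (-1)^6*(k-1).
P(3) = (2)^6 + 2
= 64 + 2 = 66.

66


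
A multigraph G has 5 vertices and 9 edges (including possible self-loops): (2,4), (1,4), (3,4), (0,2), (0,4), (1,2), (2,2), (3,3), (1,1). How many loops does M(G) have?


In a graphic matroid, a loop is a self-loop edge (u,u) with rank 0.
Examining all 9 edges for self-loops...
Self-loops found: (2,2), (3,3), (1,1)
Number of loops = 3.

3


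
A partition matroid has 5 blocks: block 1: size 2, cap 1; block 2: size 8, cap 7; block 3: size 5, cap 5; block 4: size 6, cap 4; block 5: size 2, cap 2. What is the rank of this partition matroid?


Rank of a partition matroid = sum of min(|Si|, ci) for each block.
= min(2,1) + min(8,7) + min(5,5) + min(6,4) + min(2,2)
= 1 + 7 + 5 + 4 + 2
= 19.

19


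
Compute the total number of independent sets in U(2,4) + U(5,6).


For a direct sum, |I(M1+M2)| = |I(M1)| * |I(M2)|.
|I(U(2,4))| = sum C(4,k) for k=0..2 = 11.
|I(U(5,6))| = sum C(6,k) for k=0..5 = 63.
Total = 11 * 63 = 693.

693


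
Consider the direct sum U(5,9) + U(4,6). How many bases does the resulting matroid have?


Bases of a direct sum M1 + M2: |B| = |B(M1)| * |B(M2)|.
|B(U(5,9))| = C(9,5) = 126.
|B(U(4,6))| = C(6,4) = 15.
Total bases = 126 * 15 = 1890.

1890


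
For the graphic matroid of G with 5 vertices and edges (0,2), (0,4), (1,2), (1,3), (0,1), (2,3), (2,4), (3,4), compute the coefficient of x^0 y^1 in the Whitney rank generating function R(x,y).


R(x,y) = sum over A in 2^E of x^(r(E)-r(A)) * y^(|A|-r(A)).
G has 5 vertices, 8 edges. r(E) = 4.
Enumerate all 2^8 = 256 subsets.
Count subsets with r(E)-r(A)=0 and |A|-r(A)=1: 52.

52


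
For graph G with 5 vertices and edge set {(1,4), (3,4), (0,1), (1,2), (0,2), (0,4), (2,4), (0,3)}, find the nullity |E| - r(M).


Cycle rank (nullity) = |E| - r(M) = |E| - (|V| - c).
|E| = 8, |V| = 5, c = 1.
Nullity = 8 - (5 - 1) = 8 - 4 = 4.

4


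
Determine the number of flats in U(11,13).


Flats of U(11,13): every subset of size < 11 is a flat, plus E itself.
Count = (13 choose 0) + (13 choose 1) + (13 choose 2) + (13 choose 3) + (13 choose 4) + (13 choose 5) + (13 choose 6) + (13 choose 7) + (13 choose 8) + (13 choose 9) + (13 choose 10) + 1
     = 1 + 13 + 78 + 286 + 715 + 1287 + 1716 + 1716 + 1287 + 715 + 286 + 1
     = 8101.

8101


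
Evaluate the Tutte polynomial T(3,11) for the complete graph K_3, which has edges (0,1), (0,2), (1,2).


T(K_3; x,y) = x^2 + x + y.
T(3,11) = 9 + 3 + 11 = 23.

23


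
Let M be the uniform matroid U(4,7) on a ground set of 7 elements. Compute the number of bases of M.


Bases of U(4,7) are all 4-element subsets of the 7-element ground set.
Number of bases = C(7,4).
C(7,4) = 7! / (4! * 3!) = 35.

35


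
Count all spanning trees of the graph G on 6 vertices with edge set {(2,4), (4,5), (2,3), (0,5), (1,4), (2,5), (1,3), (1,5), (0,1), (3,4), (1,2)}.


By Kirchhoff's matrix tree theorem, the number of spanning trees equals
the determinant of any cofactor of the Laplacian matrix L.
G has 6 vertices and 11 edges.
Computing the (5 x 5) cofactor determinant gives 185.

185


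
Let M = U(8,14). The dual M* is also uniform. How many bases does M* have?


The dual of U(r,n) is U(n-r, n) = U(6,14).
Bases of U(6,14) are all (6)-element subsets.
|B(M*)| = C(14,6) = 3003.

3003


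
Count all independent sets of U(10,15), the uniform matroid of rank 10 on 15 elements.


Independent sets of U(10,15) are all subsets of size <= 10.
Count = (15 choose 0) + (15 choose 1) + (15 choose 2) + (15 choose 3) + (15 choose 4) + (15 choose 5) + (15 choose 6) + (15 choose 7) + (15 choose 8) + (15 choose 9) + (15 choose 10)
     = 1 + 15 + 105 + 455 + 1365 + 3003 + 5005 + 6435 + 6435 + 5005 + 3003
     = 30827.

30827


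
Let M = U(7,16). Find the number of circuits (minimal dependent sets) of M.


In U(7,16), circuits are the (8)-element subsets.
Any set of 8 elements is dependent, and removing any one element gives
an independent set of size 7, so it is a minimal dependent set.
Number of circuits = C(16,8) = 12870.

12870


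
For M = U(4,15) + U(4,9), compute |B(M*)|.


(M1+M2)* = M1* + M2*.
M1* = U(11,15), bases: C(15,11) = 1365.
M2* = U(5,9), bases: C(9,5) = 126.
|B(M*)| = 1365 * 126 = 171990.

171990


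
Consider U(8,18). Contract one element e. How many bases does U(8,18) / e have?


Contracting e from U(8,18) gives U(7,17).
Bases of U(7,17) = C(17,7) = 19448.

19448


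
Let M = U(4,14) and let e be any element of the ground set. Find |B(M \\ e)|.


Deleting e from U(4,14) gives U(4,13) since n > r.
Bases of U(4,13) = (13 choose 4) = 715.

715


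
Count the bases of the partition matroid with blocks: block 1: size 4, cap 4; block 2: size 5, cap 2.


A basis picks exactly ci elements from block i.
Number of bases = product of C(|Si|, ci).
= C(4,4) * C(5,2)
= 1 * 10
= 10.

10


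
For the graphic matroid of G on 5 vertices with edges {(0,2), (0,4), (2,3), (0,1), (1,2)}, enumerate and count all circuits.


A circuit in a graphic matroid = edge set of a simple cycle.
G has 5 vertices and 5 edges.
Enumerating all minimal edge subsets forming cycles...
Total circuits found: 1.

1


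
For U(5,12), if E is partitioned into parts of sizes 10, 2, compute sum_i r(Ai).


r(Ai) = min(|Ai|, 5) for each part.
Sum = min(10,5) + min(2,5)
    = 5 + 2
    = 7.

7


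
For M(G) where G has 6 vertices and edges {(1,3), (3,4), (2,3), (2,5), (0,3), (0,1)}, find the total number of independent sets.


An independent set in a graphic matroid is an acyclic edge subset.
G has 6 vertices and 6 edges.
Enumerate all 2^6 = 64 subsets, checking for acyclicity.
Total independent sets = 56.

56


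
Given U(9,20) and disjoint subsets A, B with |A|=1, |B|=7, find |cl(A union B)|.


|A union B| = 1 + 7 = 8 (disjoint).
In U(9,20), cl(S) = S if |S| < 9, else cl(S) = E.
Since 8 < 9, cl(A union B) = A union B.
|cl(A union B)| = 8.

8


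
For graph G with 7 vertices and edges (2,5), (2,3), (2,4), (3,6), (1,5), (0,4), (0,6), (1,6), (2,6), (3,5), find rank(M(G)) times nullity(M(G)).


r(M) = |V| - c = 7 - 1 = 6.
nullity = |E| - r(M) = 10 - 6 = 4.
Product = 6 * 4 = 24.

24


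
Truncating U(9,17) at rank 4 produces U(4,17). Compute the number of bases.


Truncating U(9,17) to rank 4 gives U(4,17).
Bases of U(4,17) are all 4-element subsets of 17 elements.
Number of bases = C(17,4) = (17 * 16 * 15 * 14) / (1 * 2 * 3 * 4) = 2380.

2380


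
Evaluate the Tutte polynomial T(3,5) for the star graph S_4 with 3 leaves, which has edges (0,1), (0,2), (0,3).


A star on 4 vertices is a tree with 3 edges.
T(x,y) = x^(3) for any tree.
T(3,5) = 3^3 = 27.

27


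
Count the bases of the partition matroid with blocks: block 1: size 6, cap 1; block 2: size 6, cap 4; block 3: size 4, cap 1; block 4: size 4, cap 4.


A basis picks exactly ci elements from block i.
Number of bases = product of C(|Si|, ci).
= C(6,1) * C(6,4) * C(4,1) * C(4,4)
= 6 * 15 * 4 * 1
= 360.

360


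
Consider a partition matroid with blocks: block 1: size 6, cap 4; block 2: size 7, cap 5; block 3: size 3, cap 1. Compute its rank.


Rank of a partition matroid = sum of min(|Si|, ci) for each block.
= min(6,4) + min(7,5) + min(3,1)
= 4 + 5 + 1
= 10.

10


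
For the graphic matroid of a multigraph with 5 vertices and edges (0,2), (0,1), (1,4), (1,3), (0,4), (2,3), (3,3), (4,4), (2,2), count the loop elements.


In a graphic matroid, a loop is a self-loop edge (u,u) with rank 0.
Examining all 9 edges for self-loops...
Self-loops found: (3,3), (4,4), (2,2)
Number of loops = 3.

3


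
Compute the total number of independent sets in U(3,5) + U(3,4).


For a direct sum, |I(M1+M2)| = |I(M1)| * |I(M2)|.
|I(U(3,5))| = sum C(5,k) for k=0..3 = 26.
|I(U(3,4))| = sum C(4,k) for k=0..3 = 15.
Total = 26 * 15 = 390.

390


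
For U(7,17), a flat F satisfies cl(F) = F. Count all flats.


Flats of U(7,17): every subset of size < 7 is a flat, plus E itself.
Count = (17 choose 0) + (17 choose 1) + (17 choose 2) + (17 choose 3) + (17 choose 4) + (17 choose 5) + (17 choose 6) + 1
     = 1 + 17 + 136 + 680 + 2380 + 6188 + 12376 + 1
     = 21779.

21779


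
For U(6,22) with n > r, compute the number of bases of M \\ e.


Deleting e from U(6,22) gives U(6,21) since n > r.
Bases of U(6,21) = C(21,6) = 54264.

54264


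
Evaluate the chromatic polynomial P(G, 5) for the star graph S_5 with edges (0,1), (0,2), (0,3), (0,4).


P(tree, k) = k * (k-1)^(4) for any tree on 5 vertices.
P(5) = 5 * 4^4 = 5 * 256 = 1280.

1280


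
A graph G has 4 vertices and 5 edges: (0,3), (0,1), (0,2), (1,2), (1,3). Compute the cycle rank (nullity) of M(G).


Cycle rank (nullity) = |E| - r(M) = |E| - (|V| - c).
|E| = 5, |V| = 4, c = 1.
Nullity = 5 - (4 - 1) = 5 - 3 = 2.

2


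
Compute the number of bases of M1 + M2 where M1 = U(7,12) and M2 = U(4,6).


Bases of a direct sum M1 + M2: |B| = |B(M1)| * |B(M2)|.
|B(U(7,12))| = C(12,7) = 792.
|B(U(4,6))| = C(6,4) = 15.
Total bases = 792 * 15 = 11880.

11880


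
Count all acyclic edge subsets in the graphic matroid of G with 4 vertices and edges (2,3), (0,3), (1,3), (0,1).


An independent set in a graphic matroid is an acyclic edge subset.
G has 4 vertices and 4 edges.
Enumerate all 2^4 = 16 subsets, checking for acyclicity.
Total independent sets = 14.

14


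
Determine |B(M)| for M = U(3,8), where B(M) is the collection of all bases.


Bases of U(3,8) are all 3-element subsets of the 8-element ground set.
Number of bases = C(8,3).
(8 choose 3) = 56.

56


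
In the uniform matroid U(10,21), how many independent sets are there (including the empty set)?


Independent sets of U(10,21) are all subsets of size <= 10.
Count = (21 choose 0) + (21 choose 1) + (21 choose 2) + (21 choose 3) + (21 choose 4) + (21 choose 5) + (21 choose 6) + (21 choose 7) + (21 choose 8) + (21 choose 9) + (21 choose 10)
     = 1 + 21 + 210 + 1330 + 5985 + 20349 + 54264 + 116280 + 203490 + 293930 + 352716
     = 1048576.

1048576


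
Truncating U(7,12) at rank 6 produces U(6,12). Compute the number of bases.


Truncating U(7,12) to rank 6 gives U(6,12).
Bases of U(6,12) are all 6-element subsets of 12 elements.
Number of bases = C(12,6) = 12! / (6! * 6!) = 924.

924


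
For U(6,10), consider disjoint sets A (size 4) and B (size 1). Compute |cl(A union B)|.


|A union B| = 4 + 1 = 5 (disjoint).
In U(6,10), cl(S) = S if |S| < 6, else cl(S) = E.
Since 5 < 6, cl(A union B) = A union B.
|cl(A union B)| = 5.

5


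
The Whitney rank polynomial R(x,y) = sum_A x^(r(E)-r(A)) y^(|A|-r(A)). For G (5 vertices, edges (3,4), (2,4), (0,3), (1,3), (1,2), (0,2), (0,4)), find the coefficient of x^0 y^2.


R(x,y) = sum over A in 2^E of x^(r(E)-r(A)) * y^(|A|-r(A)).
G has 5 vertices, 7 edges. r(E) = 4.
Enumerate all 2^7 = 128 subsets.
Count subsets with r(E)-r(A)=0 and |A|-r(A)=2: 7.

7


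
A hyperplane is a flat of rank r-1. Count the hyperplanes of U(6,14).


Hyperplanes of U(6,14) are flats of rank 5.
In a uniform matroid, these are exactly the (5)-element subsets.
Count = C(14,5) = 2002.

2002


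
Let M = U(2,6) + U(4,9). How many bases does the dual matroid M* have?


(M1+M2)* = M1* + M2*.
M1* = U(4,6), bases: C(6,4) = 15.
M2* = U(5,9), bases: C(9,5) = 126.
|B(M*)| = 15 * 126 = 1890.

1890


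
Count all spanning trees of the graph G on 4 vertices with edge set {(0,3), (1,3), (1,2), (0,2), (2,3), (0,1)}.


By Kirchhoff's matrix tree theorem, the number of spanning trees equals
the determinant of any cofactor of the Laplacian matrix L.
G has 4 vertices and 6 edges.
Computing the (3 x 3) cofactor determinant gives 16.

16


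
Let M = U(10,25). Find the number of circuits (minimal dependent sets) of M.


In U(10,25), circuits are the (11)-element subsets.
Any set of 11 elements is dependent, and removing any one element gives
an independent set of size 10, so it is a minimal dependent set.
Number of circuits = C(25,11) = 4457400.

4457400


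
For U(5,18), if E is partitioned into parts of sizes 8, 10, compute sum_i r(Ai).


r(Ai) = min(|Ai|, 5) for each part.
Sum = min(8,5) + min(10,5)
    = 5 + 5
    = 10.

10


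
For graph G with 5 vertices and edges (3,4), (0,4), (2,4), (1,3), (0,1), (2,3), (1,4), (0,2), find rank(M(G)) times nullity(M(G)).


r(M) = |V| - c = 5 - 1 = 4.
nullity = |E| - r(M) = 8 - 4 = 4.
Product = 4 * 4 = 16.

16


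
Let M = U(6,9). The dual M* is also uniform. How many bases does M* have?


The dual of U(r,n) is U(n-r, n) = U(3,9).
Bases of U(3,9) are all (3)-element subsets.
|B(M*)| = (9 choose 3) = 84.

84


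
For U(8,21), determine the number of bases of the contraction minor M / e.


Contracting e from U(8,21) gives U(7,20).
Bases of U(7,20) = C(20,7) = 20! / (7! * 13!) = 77520.

77520


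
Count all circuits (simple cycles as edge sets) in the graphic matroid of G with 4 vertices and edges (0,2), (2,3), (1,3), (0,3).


A circuit in a graphic matroid = edge set of a simple cycle.
G has 4 vertices and 4 edges.
Enumerating all minimal edge subsets forming cycles...
Total circuits found: 1.

1


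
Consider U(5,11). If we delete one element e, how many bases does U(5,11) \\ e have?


Deleting e from U(5,11) gives U(5,10) since n > r.
Bases of U(5,10) = C(10,5) = 10! / (5! * 5!) = 252.

252


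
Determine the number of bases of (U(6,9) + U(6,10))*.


(M1+M2)* = M1* + M2*.
M1* = U(3,9), bases: C(9,3) = 84.
M2* = U(4,10), bases: C(10,4) = 210.
|B(M*)| = 84 * 210 = 17640.

17640


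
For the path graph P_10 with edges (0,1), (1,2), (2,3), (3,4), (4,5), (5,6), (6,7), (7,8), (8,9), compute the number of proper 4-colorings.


P(P_10, k) = k * (k-1)^(9).
P(4) = 4 * 3^9 = 4 * 19683 = 78732.

78732


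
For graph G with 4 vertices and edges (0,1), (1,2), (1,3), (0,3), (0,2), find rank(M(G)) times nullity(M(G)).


r(M) = |V| - c = 4 - 1 = 3.
nullity = |E| - r(M) = 5 - 3 = 2.
Product = 3 * 2 = 6.

6


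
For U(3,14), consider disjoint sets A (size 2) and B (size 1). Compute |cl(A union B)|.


|A union B| = 2 + 1 = 3 (disjoint).
In U(3,14), cl(S) = S if |S| < 3, else cl(S) = E.
Since 3 >= 3, cl(A union B) = E.
|cl(A union B)| = 14.

14


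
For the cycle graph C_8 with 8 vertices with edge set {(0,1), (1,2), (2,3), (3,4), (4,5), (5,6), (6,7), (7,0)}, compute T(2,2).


T(C_8; x,y) = x + x^2 + ... + x^(7) + y.
T(2,2) = 2^1 + 2^2 + 2^3 + 2^4 + 2^5 + 2^6 + 2^7 + 2
= 2 + 4 + 8 + 16 + 32 + 64 + 128 + 2
= 256.

256


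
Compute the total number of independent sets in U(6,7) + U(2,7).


For a direct sum, |I(M1+M2)| = |I(M1)| * |I(M2)|.
|I(U(6,7))| = sum C(7,k) for k=0..6 = 127.
|I(U(2,7))| = sum C(7,k) for k=0..2 = 29.
Total = 127 * 29 = 3683.

3683


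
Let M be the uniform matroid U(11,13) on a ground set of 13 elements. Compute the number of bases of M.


Bases of U(11,13) are all 11-element subsets of the 13-element ground set.
Number of bases = C(13,11).
C(13,11) = 13! / (11! * 2!) = 78.

78


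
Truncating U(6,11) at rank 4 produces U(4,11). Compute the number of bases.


Truncating U(6,11) to rank 4 gives U(4,11).
Bases of U(4,11) are all 4-element subsets of 11 elements.
Number of bases = (11 choose 4) = 330.

330


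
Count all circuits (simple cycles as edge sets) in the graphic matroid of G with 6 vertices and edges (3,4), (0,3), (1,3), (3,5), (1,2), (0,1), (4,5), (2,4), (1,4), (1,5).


A circuit in a graphic matroid = edge set of a simple cycle.
G has 6 vertices and 10 edges.
Enumerating all minimal edge subsets forming cycles...
Total circuits found: 19.

19


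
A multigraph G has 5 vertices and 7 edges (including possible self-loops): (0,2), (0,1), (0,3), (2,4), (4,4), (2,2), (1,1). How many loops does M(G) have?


In a graphic matroid, a loop is a self-loop edge (u,u) with rank 0.
Examining all 7 edges for self-loops...
Self-loops found: (4,4), (2,2), (1,1)
Number of loops = 3.

3


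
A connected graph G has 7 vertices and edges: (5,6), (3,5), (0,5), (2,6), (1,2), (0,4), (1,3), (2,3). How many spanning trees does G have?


By Kirchhoff's matrix tree theorem, the number of spanning trees equals
the determinant of any cofactor of the Laplacian matrix L.
G has 7 vertices and 8 edges.
Computing the (6 x 6) cofactor determinant gives 11.

11


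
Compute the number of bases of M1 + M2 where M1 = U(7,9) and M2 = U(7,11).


Bases of a direct sum M1 + M2: |B| = |B(M1)| * |B(M2)|.
|B(U(7,9))| = C(9,7) = 36.
|B(U(7,11))| = C(11,7) = 330.
Total bases = 36 * 330 = 11880.

11880


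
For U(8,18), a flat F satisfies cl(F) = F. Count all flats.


Flats of U(8,18): every subset of size < 8 is a flat, plus E itself.
Count = C(18,0) + C(18,1) + C(18,2) + C(18,3) + C(18,4) + C(18,5) + C(18,6) + C(18,7) + 1
     = 1 + 18 + 153 + 816 + 3060 + 8568 + 18564 + 31824 + 1
     = 63005.

63005


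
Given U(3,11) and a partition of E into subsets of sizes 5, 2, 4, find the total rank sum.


r(Ai) = min(|Ai|, 3) for each part.
Sum = min(5,3) + min(2,3) + min(4,3)
    = 3 + 2 + 3
    = 8.

8


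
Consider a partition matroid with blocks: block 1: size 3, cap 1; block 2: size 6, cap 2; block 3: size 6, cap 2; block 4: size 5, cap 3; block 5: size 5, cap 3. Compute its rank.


Rank of a partition matroid = sum of min(|Si|, ci) for each block.
= min(3,1) + min(6,2) + min(6,2) + min(5,3) + min(5,3)
= 1 + 2 + 2 + 3 + 3
= 11.

11


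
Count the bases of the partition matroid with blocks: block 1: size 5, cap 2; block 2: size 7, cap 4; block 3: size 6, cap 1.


A basis picks exactly ci elements from block i.
Number of bases = product of C(|Si|, ci).
= C(5,2) * C(7,4) * C(6,1)
= 10 * 35 * 6
= 2100.

2100


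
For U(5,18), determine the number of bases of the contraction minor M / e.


Contracting e from U(5,18) gives U(4,17).
Bases of U(4,17) = C(17,4) = (17 * 16 * 15 * 14) / (1 * 2 * 3 * 4) = 2380.

2380


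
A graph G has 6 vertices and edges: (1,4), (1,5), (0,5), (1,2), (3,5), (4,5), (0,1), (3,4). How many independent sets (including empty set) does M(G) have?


An independent set in a graphic matroid is an acyclic edge subset.
G has 6 vertices and 8 edges.
Enumerate all 2^8 = 256 subsets, checking for acyclicity.
Total independent sets = 164.

164


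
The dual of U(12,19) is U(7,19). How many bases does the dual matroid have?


The dual of U(r,n) is U(n-r, n) = U(7,19).
Bases of U(7,19) are all (7)-element subsets.
|B(M*)| = (19 choose 7) = 50388.

50388


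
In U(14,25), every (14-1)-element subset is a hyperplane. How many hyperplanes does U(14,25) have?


Hyperplanes of U(14,25) are flats of rank 13.
In a uniform matroid, these are exactly the (13)-element subsets.
Count = (25 choose 13) = 5200300.

5200300


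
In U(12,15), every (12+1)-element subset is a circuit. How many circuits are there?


In U(12,15), circuits are the (13)-element subsets.
Any set of 13 elements is dependent, and removing any one element gives
an independent set of size 12, so it is a minimal dependent set.
Number of circuits = (15 choose 13) = 105.

105


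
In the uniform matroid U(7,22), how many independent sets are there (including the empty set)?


Independent sets of U(7,22) are all subsets of size <= 7.
Count = (22 choose 0) + (22 choose 1) + (22 choose 2) + (22 choose 3) + (22 choose 4) + (22 choose 5) + (22 choose 6) + (22 choose 7)
     = 1 + 22 + 231 + 1540 + 7315 + 26334 + 74613 + 170544
     = 280600.

280600


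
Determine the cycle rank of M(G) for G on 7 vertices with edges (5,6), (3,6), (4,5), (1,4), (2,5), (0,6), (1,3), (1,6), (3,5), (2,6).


Cycle rank (nullity) = |E| - r(M) = |E| - (|V| - c).
|E| = 10, |V| = 7, c = 1.
Nullity = 10 - (7 - 1) = 10 - 6 = 4.

4


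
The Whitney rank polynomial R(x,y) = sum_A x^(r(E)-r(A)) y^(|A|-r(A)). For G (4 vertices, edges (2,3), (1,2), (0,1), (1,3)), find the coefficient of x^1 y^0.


R(x,y) = sum over A in 2^E of x^(r(E)-r(A)) * y^(|A|-r(A)).
G has 4 vertices, 4 edges. r(E) = 3.
Enumerate all 2^4 = 16 subsets.
Count subsets with r(E)-r(A)=1 and |A|-r(A)=0: 6.

6


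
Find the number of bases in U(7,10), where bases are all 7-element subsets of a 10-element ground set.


Bases of U(7,10) are all 7-element subsets of the 10-element ground set.
Number of bases = C(10,7).
C(10,7) = 120.

120


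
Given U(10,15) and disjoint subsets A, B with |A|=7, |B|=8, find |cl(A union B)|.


|A union B| = 7 + 8 = 15 (disjoint).
In U(10,15), cl(S) = S if |S| < 10, else cl(S) = E.
Since 15 >= 10, cl(A union B) = E.
|cl(A union B)| = 15.

15


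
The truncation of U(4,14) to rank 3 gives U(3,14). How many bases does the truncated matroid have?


Truncating U(4,14) to rank 3 gives U(3,14).
Bases of U(3,14) are all 3-element subsets of 14 elements.
Number of bases = C(14,3) = 14! / (3! * 11!) = 364.

364


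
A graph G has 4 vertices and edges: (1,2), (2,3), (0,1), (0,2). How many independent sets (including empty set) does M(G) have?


An independent set in a graphic matroid is an acyclic edge subset.
G has 4 vertices and 4 edges.
Enumerate all 2^4 = 16 subsets, checking for acyclicity.
Total independent sets = 14.

14


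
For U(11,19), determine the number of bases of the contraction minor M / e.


Contracting e from U(11,19) gives U(10,18).
Bases of U(10,18) = C(18,10) = 18! / (10! * 8!) = 43758.

43758


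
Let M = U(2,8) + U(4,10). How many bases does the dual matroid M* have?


(M1+M2)* = M1* + M2*.
M1* = U(6,8), bases: C(8,6) = 28.
M2* = U(6,10), bases: C(10,6) = 210.
|B(M*)| = 28 * 210 = 5880.

5880


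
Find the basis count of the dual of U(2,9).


The dual of U(r,n) is U(n-r, n) = U(7,9).
Bases of U(7,9) are all (7)-element subsets.
|B(M*)| = C(9,7) = 9! / (7! * 2!) = 36.

36


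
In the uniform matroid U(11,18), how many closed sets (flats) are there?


Flats of U(11,18): every subset of size < 11 is a flat, plus E itself.
Count = C(18,0) + C(18,1) + C(18,2) + C(18,3) + C(18,4) + C(18,5) + C(18,6) + C(18,7) + C(18,8) + C(18,9) + C(18,10) + 1
     = 1 + 18 + 153 + 816 + 3060 + 8568 + 18564 + 31824 + 43758 + 48620 + 43758 + 1
     = 199141.

199141


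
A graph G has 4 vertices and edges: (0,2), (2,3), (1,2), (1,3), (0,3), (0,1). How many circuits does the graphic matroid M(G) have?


A circuit in a graphic matroid = edge set of a simple cycle.
G has 4 vertices and 6 edges.
Enumerating all minimal edge subsets forming cycles...
Total circuits found: 7.

7


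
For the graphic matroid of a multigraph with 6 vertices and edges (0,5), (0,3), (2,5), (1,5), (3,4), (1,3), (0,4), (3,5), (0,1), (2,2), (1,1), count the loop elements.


In a graphic matroid, a loop is a self-loop edge (u,u) with rank 0.
Examining all 11 edges for self-loops...
Self-loops found: (2,2), (1,1)
Number of loops = 2.

2


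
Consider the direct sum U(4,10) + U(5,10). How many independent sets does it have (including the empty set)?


For a direct sum, |I(M1+M2)| = |I(M1)| * |I(M2)|.
|I(U(4,10))| = sum C(10,k) for k=0..4 = 386.
|I(U(5,10))| = sum C(10,k) for k=0..5 = 638.
Total = 386 * 638 = 246268.

246268


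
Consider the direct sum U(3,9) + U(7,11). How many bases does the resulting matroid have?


Bases of a direct sum M1 + M2: |B| = |B(M1)| * |B(M2)|.
|B(U(3,9))| = C(9,3) = 84.
|B(U(7,11))| = C(11,7) = 330.
Total bases = 84 * 330 = 27720.

27720


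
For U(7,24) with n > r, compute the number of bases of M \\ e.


Deleting e from U(7,24) gives U(7,23) since n > r.
Bases of U(7,23) = (23 choose 7) = 245157.

245157


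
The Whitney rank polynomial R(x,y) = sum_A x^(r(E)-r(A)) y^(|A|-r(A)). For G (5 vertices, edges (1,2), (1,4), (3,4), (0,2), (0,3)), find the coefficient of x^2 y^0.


R(x,y) = sum over A in 2^E of x^(r(E)-r(A)) * y^(|A|-r(A)).
G has 5 vertices, 5 edges. r(E) = 4.
Enumerate all 2^5 = 32 subsets.
Count subsets with r(E)-r(A)=2 and |A|-r(A)=0: 10.

10


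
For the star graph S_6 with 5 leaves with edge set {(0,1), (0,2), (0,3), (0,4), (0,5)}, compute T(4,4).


A star on 6 vertices is a tree with 5 edges.
T(x,y) = x^(5) for any tree.
T(4,4) = 4^5 = 1024.

1024


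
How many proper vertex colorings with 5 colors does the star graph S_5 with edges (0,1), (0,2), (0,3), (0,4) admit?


P(tree, k) = k * (k-1)^(4) for any tree on 5 vertices.
P(5) = 5 * 4^4 = 5 * 256 = 1280.

1280


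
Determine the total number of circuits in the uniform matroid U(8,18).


In U(8,18), circuits are the (9)-element subsets.
Any set of 9 elements is dependent, and removing any one element gives
an independent set of size 8, so it is a minimal dependent set.
Number of circuits = (18 choose 9) = 48620.

48620


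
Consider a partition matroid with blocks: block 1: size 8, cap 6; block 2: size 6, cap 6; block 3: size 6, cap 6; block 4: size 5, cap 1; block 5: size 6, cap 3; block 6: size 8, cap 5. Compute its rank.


Rank of a partition matroid = sum of min(|Si|, ci) for each block.
= min(8,6) + min(6,6) + min(6,6) + min(5,1) + min(6,3) + min(8,5)
= 6 + 6 + 6 + 1 + 3 + 5
= 27.

27


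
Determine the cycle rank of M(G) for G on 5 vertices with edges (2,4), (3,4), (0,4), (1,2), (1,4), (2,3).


Cycle rank (nullity) = |E| - r(M) = |E| - (|V| - c).
|E| = 6, |V| = 5, c = 1.
Nullity = 6 - (5 - 1) = 6 - 4 = 2.

2


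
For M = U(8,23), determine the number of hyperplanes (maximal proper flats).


Hyperplanes of U(8,23) are flats of rank 7.
In a uniform matroid, these are exactly the (7)-element subsets.
Count = (23 choose 7) = 245157.

245157


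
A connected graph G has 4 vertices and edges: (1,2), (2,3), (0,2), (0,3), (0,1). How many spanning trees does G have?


By Kirchhoff's matrix tree theorem, the number of spanning trees equals
the determinant of any cofactor of the Laplacian matrix L.
G has 4 vertices and 5 edges.
Computing the (3 x 3) cofactor determinant gives 8.

8


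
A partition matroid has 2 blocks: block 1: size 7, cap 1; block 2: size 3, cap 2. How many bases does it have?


A basis picks exactly ci elements from block i.
Number of bases = product of C(|Si|, ci).
= C(7,1) * C(3,2)
= 7 * 3
= 21.

21


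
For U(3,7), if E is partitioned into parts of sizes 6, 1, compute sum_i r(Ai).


r(Ai) = min(|Ai|, 3) for each part.
Sum = min(6,3) + min(1,3)
    = 3 + 1
    = 4.

4


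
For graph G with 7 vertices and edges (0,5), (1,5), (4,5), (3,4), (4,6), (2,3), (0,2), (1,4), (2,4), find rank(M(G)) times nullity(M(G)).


r(M) = |V| - c = 7 - 1 = 6.
nullity = |E| - r(M) = 9 - 6 = 3.
Product = 6 * 3 = 18.

18


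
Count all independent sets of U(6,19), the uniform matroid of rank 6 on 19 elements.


Independent sets of U(6,19) are all subsets of size <= 6.
Count = C(19,0) + C(19,1) + C(19,2) + C(19,3) + C(19,4) + C(19,5) + C(19,6)
     = 1 + 19 + 171 + 969 + 3876 + 11628 + 27132
     = 43796.

43796


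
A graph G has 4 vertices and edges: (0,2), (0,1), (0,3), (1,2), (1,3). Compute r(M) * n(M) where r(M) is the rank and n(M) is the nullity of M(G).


r(M) = |V| - c = 4 - 1 = 3.
nullity = |E| - r(M) = 5 - 3 = 2.
Product = 3 * 2 = 6.

6


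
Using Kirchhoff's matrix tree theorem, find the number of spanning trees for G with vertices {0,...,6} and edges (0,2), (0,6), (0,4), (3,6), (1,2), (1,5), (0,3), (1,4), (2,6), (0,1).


By Kirchhoff's matrix tree theorem, the number of spanning trees equals
the determinant of any cofactor of the Laplacian matrix L.
G has 7 vertices and 10 edges.
Computing the (6 x 6) cofactor determinant gives 55.

55


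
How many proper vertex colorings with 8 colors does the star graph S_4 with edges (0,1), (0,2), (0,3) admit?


P(tree, k) = k * (k-1)^(3) for any tree on 4 vertices.
P(8) = 8 * 7^3 = 8 * 343 = 2744.

2744


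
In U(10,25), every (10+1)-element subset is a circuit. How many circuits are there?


In U(10,25), circuits are the (11)-element subsets.
Any set of 11 elements is dependent, and removing any one element gives
an independent set of size 10, so it is a minimal dependent set.
Number of circuits = (25 choose 11) = 4457400.

4457400


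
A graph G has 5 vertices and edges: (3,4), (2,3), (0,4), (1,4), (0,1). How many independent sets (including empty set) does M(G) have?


An independent set in a graphic matroid is an acyclic edge subset.
G has 5 vertices and 5 edges.
Enumerate all 2^5 = 32 subsets, checking for acyclicity.
Total independent sets = 28.

28


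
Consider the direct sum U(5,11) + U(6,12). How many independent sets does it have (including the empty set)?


For a direct sum, |I(M1+M2)| = |I(M1)| * |I(M2)|.
|I(U(5,11))| = sum C(11,k) for k=0..5 = 1024.
|I(U(6,12))| = sum C(12,k) for k=0..6 = 2510.
Total = 1024 * 2510 = 2570240.

2570240


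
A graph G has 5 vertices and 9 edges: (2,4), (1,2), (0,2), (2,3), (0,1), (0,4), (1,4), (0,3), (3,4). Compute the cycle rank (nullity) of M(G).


Cycle rank (nullity) = |E| - r(M) = |E| - (|V| - c).
|E| = 9, |V| = 5, c = 1.
Nullity = 9 - (5 - 1) = 9 - 4 = 5.

5


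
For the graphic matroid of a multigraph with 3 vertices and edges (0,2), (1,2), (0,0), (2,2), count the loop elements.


In a graphic matroid, a loop is a self-loop edge (u,u) with rank 0.
Examining all 4 edges for self-loops...
Self-loops found: (0,0), (2,2)
Number of loops = 2.

2


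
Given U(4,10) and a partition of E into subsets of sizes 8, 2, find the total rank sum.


r(Ai) = min(|Ai|, 4) for each part.
Sum = min(8,4) + min(2,4)
    = 4 + 2
    = 6.

6


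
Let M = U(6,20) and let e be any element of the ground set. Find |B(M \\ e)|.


Deleting e from U(6,20) gives U(6,19) since n > r.
Bases of U(6,19) = C(19,6) = 27132.

27132


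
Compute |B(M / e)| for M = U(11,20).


Contracting e from U(11,20) gives U(10,19).
Bases of U(10,19) = C(19,10) = 92378.

92378


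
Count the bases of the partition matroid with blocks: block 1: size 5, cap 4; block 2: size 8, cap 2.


A basis picks exactly ci elements from block i.
Number of bases = product of C(|Si|, ci).
= C(5,4) * C(8,2)
= 5 * 28
= 140.

140


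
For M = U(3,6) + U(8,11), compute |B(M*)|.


(M1+M2)* = M1* + M2*.
M1* = U(3,6), bases: C(6,3) = 20.
M2* = U(3,11), bases: C(11,3) = 165.
|B(M*)| = 20 * 165 = 3300.

3300


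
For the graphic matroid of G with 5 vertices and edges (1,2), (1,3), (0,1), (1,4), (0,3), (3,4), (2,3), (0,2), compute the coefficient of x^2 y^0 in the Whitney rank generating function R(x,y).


R(x,y) = sum over A in 2^E of x^(r(E)-r(A)) * y^(|A|-r(A)).
G has 5 vertices, 8 edges. r(E) = 4.
Enumerate all 2^8 = 256 subsets.
Count subsets with r(E)-r(A)=2 and |A|-r(A)=0: 28.

28


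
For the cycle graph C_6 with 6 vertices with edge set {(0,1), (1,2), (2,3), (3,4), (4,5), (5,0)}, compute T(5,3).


T(C_6; x,y) = x + x^2 + ... + x^(5) + y.
T(5,3) = 5^1 + 5^2 + 5^3 + 5^4 + 5^5 + 3
= 5 + 25 + 125 + 625 + 3125 + 3
= 3908.

3908


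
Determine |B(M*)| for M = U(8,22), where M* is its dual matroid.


The dual of U(r,n) is U(n-r, n) = U(14,22).
Bases of U(14,22) are all (14)-element subsets.
|B(M*)| = (22 choose 14) = 319770.

319770


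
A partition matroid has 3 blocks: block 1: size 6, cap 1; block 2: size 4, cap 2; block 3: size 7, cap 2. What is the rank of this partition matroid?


Rank of a partition matroid = sum of min(|Si|, ci) for each block.
= min(6,1) + min(4,2) + min(7,2)
= 1 + 2 + 2
= 5.

5


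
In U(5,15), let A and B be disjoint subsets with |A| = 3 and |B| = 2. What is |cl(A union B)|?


|A union B| = 3 + 2 = 5 (disjoint).
In U(5,15), cl(S) = S if |S| < 5, else cl(S) = E.
Since 5 >= 5, cl(A union B) = E.
|cl(A union B)| = 15.

15


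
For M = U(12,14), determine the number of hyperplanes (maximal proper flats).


Hyperplanes of U(12,14) are flats of rank 11.
In a uniform matroid, these are exactly the (11)-element subsets.
Count = (14 choose 11) = 364.

364


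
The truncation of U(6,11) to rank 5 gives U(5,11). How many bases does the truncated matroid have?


Truncating U(6,11) to rank 5 gives U(5,11).
Bases of U(5,11) are all 5-element subsets of 11 elements.
Number of bases = C(11,5) = 462.

462


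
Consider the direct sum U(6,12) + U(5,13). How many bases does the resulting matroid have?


Bases of a direct sum M1 + M2: |B| = |B(M1)| * |B(M2)|.
|B(U(6,12))| = C(12,6) = 924.
|B(U(5,13))| = C(13,5) = 1287.
Total bases = 924 * 1287 = 1189188.

1189188


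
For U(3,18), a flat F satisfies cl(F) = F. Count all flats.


Flats of U(3,18): every subset of size < 3 is a flat, plus E itself.
Count = (18 choose 0) + (18 choose 1) + (18 choose 2) + 1
     = 1 + 18 + 153 + 1
     = 173.

173


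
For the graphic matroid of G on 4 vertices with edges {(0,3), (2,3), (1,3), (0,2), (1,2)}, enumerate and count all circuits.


A circuit in a graphic matroid = edge set of a simple cycle.
G has 4 vertices and 5 edges.
Enumerating all minimal edge subsets forming cycles...
Total circuits found: 3.

3


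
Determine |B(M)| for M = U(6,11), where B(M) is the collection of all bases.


Bases of U(6,11) are all 6-element subsets of the 11-element ground set.
Number of bases = C(11,6).
C(11,6) = 11! / (6! * 5!) = 462.

462


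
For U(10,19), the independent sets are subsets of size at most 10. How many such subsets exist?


Independent sets of U(10,19) are all subsets of size <= 10.
Count = (19 choose 0) + (19 choose 1) + (19 choose 2) + (19 choose 3) + (19 choose 4) + (19 choose 5) + (19 choose 6) + (19 choose 7) + (19 choose 8) + (19 choose 9) + (19 choose 10)
     = 1 + 19 + 171 + 969 + 3876 + 11628 + 27132 + 50388 + 75582 + 92378 + 92378
     = 354522.

354522


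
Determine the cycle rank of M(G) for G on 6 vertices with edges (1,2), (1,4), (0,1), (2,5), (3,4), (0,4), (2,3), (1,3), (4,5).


Cycle rank (nullity) = |E| - r(M) = |E| - (|V| - c).
|E| = 9, |V| = 6, c = 1.
Nullity = 9 - (6 - 1) = 9 - 5 = 4.

4


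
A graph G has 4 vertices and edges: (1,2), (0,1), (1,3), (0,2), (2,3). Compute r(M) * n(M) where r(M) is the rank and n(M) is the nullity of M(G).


r(M) = |V| - c = 4 - 1 = 3.
nullity = |E| - r(M) = 5 - 3 = 2.
Product = 3 * 2 = 6.

6


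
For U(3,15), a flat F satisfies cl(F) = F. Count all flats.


Flats of U(3,15): every subset of size < 3 is a flat, plus E itself.
Count = C(15,0) + C(15,1) + C(15,2) + 1
     = 1 + 15 + 105 + 1
     = 122.

122


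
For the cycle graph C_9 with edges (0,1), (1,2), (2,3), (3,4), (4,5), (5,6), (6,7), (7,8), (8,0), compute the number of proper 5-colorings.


P(C_9, k) = (k-1)^9 + (-1)^9*(k-1).
P(5) = (4)^9 - 4
= 262144 - 4 = 262140.

262140


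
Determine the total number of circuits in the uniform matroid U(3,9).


In U(3,9), circuits are the (4)-element subsets.
Any set of 4 elements is dependent, and removing any one element gives
an independent set of size 3, so it is a minimal dependent set.
Number of circuits = (9 choose 4) = 126.

126


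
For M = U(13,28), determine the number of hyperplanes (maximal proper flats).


Hyperplanes of U(13,28) are flats of rank 12.
In a uniform matroid, these are exactly the (12)-element subsets.
Count = (28 choose 12) = 30421755.

30421755


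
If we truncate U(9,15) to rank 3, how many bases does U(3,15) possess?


Truncating U(9,15) to rank 3 gives U(3,15).
Bases of U(3,15) are all 3-element subsets of 15 elements.
Number of bases = (15 choose 3) = 455.

455


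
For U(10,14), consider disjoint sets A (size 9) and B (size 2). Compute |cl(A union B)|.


|A union B| = 9 + 2 = 11 (disjoint).
In U(10,14), cl(S) = S if |S| < 10, else cl(S) = E.
Since 11 >= 10, cl(A union B) = E.
|cl(A union B)| = 14.

14


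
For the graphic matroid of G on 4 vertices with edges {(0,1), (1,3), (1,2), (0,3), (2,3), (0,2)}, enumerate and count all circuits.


A circuit in a graphic matroid = edge set of a simple cycle.
G has 4 vertices and 6 edges.
Enumerating all minimal edge subsets forming cycles...
Total circuits found: 7.

7


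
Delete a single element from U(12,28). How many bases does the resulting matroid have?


Deleting e from U(12,28) gives U(12,27) since n > r.
Bases of U(12,27) = C(27,12) = 17383860.

17383860


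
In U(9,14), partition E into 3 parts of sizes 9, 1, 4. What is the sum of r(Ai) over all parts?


r(Ai) = min(|Ai|, 9) for each part.
Sum = min(9,9) + min(1,9) + min(4,9)
    = 9 + 1 + 4
    = 14.

14


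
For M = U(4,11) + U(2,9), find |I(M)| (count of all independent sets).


For a direct sum, |I(M1+M2)| = |I(M1)| * |I(M2)|.
|I(U(4,11))| = sum C(11,k) for k=0..4 = 562.
|I(U(2,9))| = sum C(9,k) for k=0..2 = 46.
Total = 562 * 46 = 25852.

25852


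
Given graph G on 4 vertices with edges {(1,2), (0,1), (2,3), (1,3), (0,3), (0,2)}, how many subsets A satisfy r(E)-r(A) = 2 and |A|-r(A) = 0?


R(x,y) = sum over A in 2^E of x^(r(E)-r(A)) * y^(|A|-r(A)).
G has 4 vertices, 6 edges. r(E) = 3.
Enumerate all 2^6 = 64 subsets.
Count subsets with r(E)-r(A)=2 and |A|-r(A)=0: 6.

6


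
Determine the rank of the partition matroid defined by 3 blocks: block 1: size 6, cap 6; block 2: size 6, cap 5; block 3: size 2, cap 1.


Rank of a partition matroid = sum of min(|Si|, ci) for each block.
= min(6,6) + min(6,5) + min(2,1)
= 6 + 5 + 1
= 12.

12


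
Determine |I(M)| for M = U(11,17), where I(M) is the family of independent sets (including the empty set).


Independent sets of U(11,17) are all subsets of size <= 11.
Count = C(17,0) + C(17,1) + C(17,2) + C(17,3) + C(17,4) + C(17,5) + C(17,6) + C(17,7) + C(17,8) + C(17,9) + C(17,10) + C(17,11)
     = 1 + 17 + 136 + 680 + 2380 + 6188 + 12376 + 19448 + 24310 + 24310 + 19448 + 12376
     = 121670.

121670


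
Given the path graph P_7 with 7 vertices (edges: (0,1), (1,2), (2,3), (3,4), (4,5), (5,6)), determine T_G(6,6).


A path on 7 vertices is a tree with 6 edges.
T(x,y) = x^(6) for any tree.
T(6,6) = 6^6 = 46656.

46656


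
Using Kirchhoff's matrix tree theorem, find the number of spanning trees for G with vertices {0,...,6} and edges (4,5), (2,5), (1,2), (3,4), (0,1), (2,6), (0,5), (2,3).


By Kirchhoff's matrix tree theorem, the number of spanning trees equals
the determinant of any cofactor of the Laplacian matrix L.
G has 7 vertices and 8 edges.
Computing the (6 x 6) cofactor determinant gives 15.

15


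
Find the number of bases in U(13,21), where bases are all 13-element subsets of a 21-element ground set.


Bases of U(13,21) are all 13-element subsets of the 21-element ground set.
Number of bases = C(21,13).
(21 choose 13) = 203490.

203490


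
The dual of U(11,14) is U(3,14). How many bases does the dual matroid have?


The dual of U(r,n) is U(n-r, n) = U(3,14).
Bases of U(3,14) are all (3)-element subsets.
|B(M*)| = C(14,3) = 14! / (3! * 11!) = 364.

364
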